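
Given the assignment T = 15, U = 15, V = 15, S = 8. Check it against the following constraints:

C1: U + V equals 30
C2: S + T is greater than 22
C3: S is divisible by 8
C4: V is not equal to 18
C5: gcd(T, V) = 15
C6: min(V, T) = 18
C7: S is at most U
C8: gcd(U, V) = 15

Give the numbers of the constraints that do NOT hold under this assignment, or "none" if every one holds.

C1: U + V = 15 + 15 = 30 — holds.
C2: S + T = 8 + 15 = 23; 23 > 22 — holds.
C3: 8 / 8 = 1, so 8 divides 8 — holds.
C4: V = 15, and 15 ≠ 18 — holds.
C5: gcd(15, 15) = 15 — holds.
C6: min(15, 15) = 15, not 18 — does not hold.
C7: S = 8, U = 15; 8 ≤ 15 — holds.
C8: gcd(15, 15) = 15 — holds.

No — constraint 6 is not satisfied.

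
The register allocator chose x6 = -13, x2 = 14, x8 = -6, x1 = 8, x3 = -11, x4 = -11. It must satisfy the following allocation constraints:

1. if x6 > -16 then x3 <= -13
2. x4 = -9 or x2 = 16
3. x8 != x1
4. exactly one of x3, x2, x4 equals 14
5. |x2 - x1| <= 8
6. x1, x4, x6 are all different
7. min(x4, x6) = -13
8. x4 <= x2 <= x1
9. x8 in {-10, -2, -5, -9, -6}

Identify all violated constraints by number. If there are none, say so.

Violated: 1, 2, and 8.

1. x6 = -13 > -16, so we need x3 ≤ -13; but x3 = -11 > -13  fails
2. x4 = -11 ≠ -9 and x2 = 14 ≠ 16; both disjuncts false  fails
3. x8 = -6, x1 = 8; distinct  holds
4. x3=-11, x2=14, x4=-11; 1 of them equals 14  holds
5. |14 - 8| = 6; 6 ≤ 8  holds
6. values 8, -11, -13 are pairwise distinct  holds
7. min(-11, -13) = -13  holds
8. values -11, 14, 8; x2 = 14 is not <= x1 = 8  fails
9. x8 = -6 is in {-10, -2, -5, -9, -6}  holds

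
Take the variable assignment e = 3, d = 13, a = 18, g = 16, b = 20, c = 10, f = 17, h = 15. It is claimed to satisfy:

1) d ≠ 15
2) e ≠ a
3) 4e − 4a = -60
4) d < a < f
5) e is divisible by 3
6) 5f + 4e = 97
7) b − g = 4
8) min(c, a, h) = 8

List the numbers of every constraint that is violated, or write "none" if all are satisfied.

1) d = 13, and 13 ≠ 15  ✓
2) e = 3, a = 18; distinct  ✓
3) 4e − 4a = 4(3) − 4(18) = -60  ✓
4) values 13, 18, 17; a = 18 is not < f = 17  ✗
5) 3 / 3 = 1, so 3 divides 3  ✓
6) 5f + 4e = 5(17) + 4(3) = 97  ✓
7) b − g = 20 − 16 = 4  ✓
8) min(10, 18, 15) = 10, not 8  ✗

No — constraints 4, 8 are not satisfied.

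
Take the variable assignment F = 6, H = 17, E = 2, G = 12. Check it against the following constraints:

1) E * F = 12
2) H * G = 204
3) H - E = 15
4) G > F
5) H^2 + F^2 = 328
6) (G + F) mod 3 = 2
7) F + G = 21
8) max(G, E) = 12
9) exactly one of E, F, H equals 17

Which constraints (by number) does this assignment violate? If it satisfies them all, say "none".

1) E * F = 2 * 6 = 12  yes
2) H * G = 17 * 12 = 204  yes
3) H - E = 17 - 2 = 15  yes
4) G = 12, F = 6; 12 > 6  yes
5) H^2 + F^2 = 17^2 + 6^2 = 289 + 36 = 325, not 328  no
6) G + F = 18; 18 mod 3 = 0, not 2  no
7) F + G = 6 + 12 = 18, not 21  no
8) max(12, 2) = 12  yes
9) E=2, F=6, H=17; 1 of them equals 17  yes

No — constraints 5, 6, 7 are not satisfied.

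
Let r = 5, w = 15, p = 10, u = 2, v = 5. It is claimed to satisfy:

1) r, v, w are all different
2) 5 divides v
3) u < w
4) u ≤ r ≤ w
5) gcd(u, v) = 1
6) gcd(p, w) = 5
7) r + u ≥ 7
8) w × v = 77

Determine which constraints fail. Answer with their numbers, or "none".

1) r = v = 5, not all different  ✗
2) 5 / 5 = 1, so 5 divides 5  ✓
3) u = 2, w = 15; 2 < 15  ✓
4) values 2 ≤ 5 ≤ 15  ✓
5) gcd(2, 5) = 1  ✓
6) gcd(10, 15) = 5  ✓
7) r + u = 5 + 2 = 7; 7 ≥ 7  ✓
8) w × v = 15 × 5 = 75, not 77  ✗

Violated: 1, 8.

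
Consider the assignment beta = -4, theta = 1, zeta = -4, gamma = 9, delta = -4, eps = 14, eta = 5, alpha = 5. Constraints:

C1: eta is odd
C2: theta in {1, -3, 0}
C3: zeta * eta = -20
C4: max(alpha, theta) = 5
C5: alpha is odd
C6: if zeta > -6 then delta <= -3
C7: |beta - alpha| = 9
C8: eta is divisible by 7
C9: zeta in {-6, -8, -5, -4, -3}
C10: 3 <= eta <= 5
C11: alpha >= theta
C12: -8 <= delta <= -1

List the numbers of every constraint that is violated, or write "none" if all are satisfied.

No — constraint 8 is not satisfied.

C1: eta = 5 is odd — holds.
C2: theta = 1 is in {1, -3, 0} — holds.
C3: zeta * eta = -4 * 5 = -20 — holds.
C4: max(5, 1) = 5 — holds.
C5: alpha = 5 is odd — holds.
C6: zeta = -4 > -6, so we need delta ≤ -3; delta = -4 ≤ -3 — holds.
C7: |-4 - 5| = 9 — holds.
C8: 5 = 7*0 + 5, so 7 does not divide 5 — does not hold.
C9: zeta = -4 is in {-6, -8, -5, -4, -3} — holds.
C10: eta = 5 lies in [3, 5] — holds.
C11: alpha = 5, theta = 1; 5 ≥ 1 — holds.
C12: delta = -4 lies in [-8, -1] — holds.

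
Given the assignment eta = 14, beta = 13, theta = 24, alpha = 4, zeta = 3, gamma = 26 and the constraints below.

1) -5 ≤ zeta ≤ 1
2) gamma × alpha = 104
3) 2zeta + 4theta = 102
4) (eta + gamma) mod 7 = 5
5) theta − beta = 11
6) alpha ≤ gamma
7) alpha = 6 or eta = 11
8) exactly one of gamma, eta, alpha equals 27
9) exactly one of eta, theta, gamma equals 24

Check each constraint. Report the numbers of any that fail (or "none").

1) zeta = 3 is outside [-5, 1]  ✘
2) gamma × alpha = 26 × 4 = 104  ✔
3) 2zeta + 4theta = 2(3) + 4(24) = 102  ✔
4) eta + gamma = 40; 40 mod 7 = 5  ✔
5) theta − beta = 24 − 13 = 11  ✔
6) alpha = 4, gamma = 26; 4 ≤ 26  ✔
7) alpha = 4 ≠ 6 and eta = 14 ≠ 11; both disjuncts false  ✘
8) gamma=26, eta=14, alpha=4; 0 of them equal 27, not exactly one  ✘
9) eta=14, theta=24, gamma=26; 1 of them equals 24  ✔

Violated: 1, 7, and 8.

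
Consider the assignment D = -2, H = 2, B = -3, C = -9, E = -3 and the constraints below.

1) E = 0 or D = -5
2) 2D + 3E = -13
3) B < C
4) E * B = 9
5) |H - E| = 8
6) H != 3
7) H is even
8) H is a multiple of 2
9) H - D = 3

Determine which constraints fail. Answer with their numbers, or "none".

The assignment fails constraints 1, 3, 5, 9.

1) E = -3 ≠ 0 and D = -2 ≠ -5; both disjuncts false — violated.
2) 2D + 3E = 2(-2) + 3(-3) = -13 — OK.
3) B = -3, C = -9; -3 ≥ -9 (want <) — violated.
4) E * B = -3 * (-3) = 9 — OK.
5) |2 - (-3)| = 5, not 8 — violated.
6) H = 2, and 2 ≠ 3 — OK.
7) H = 2 is even — OK.
8) 2 / 2 = 1, so 2 divides 2 — OK.
9) H - D = 2 - (-2) = 4, not 3 — violated.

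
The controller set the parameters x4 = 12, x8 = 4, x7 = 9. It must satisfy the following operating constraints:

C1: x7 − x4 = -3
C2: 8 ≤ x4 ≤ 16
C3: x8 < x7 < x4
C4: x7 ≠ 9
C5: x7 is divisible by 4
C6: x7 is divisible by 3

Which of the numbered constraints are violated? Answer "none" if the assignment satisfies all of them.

The assignment fails constraints 4, 5.

C1: x7 − x4 = 9 − 12 = -3  OK
C2: x4 = 12 lies in [8, 16]  OK
C3: values 4 < 9 < 12  OK
C4: x7 = 9, but 9 is required to differ  FAIL
C5: 9 = 4×2 + 1, so 4 does not divide 9  FAIL
C6: 9 / 3 = 3, so 3 divides 9  OK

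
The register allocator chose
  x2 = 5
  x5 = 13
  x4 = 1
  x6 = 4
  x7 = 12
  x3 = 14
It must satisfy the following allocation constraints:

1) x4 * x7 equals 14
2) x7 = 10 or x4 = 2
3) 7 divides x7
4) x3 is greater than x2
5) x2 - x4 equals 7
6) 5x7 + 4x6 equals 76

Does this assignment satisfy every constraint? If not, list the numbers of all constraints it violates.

Violated: 1, 2, 3, and 5.

1) x4 * x7 = 1 * 12 = 12, not 14  no
2) x7 = 12 ≠ 10 and x4 = 1 ≠ 2; both disjuncts false  no
3) 12 = 7*1 + 5, so 7 does not divide 12  no
4) x3 = 14, x2 = 5; 14 > 5  yes
5) x2 - x4 = 5 - 1 = 4, not 7  no
6) 5x7 + 4x6 = 5(12) + 4(4) = 76  yes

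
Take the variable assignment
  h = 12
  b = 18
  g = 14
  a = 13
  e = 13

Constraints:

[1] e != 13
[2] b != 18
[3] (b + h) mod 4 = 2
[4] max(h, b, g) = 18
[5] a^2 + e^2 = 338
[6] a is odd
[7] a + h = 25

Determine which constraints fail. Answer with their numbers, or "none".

Constraints 1, 2 are violated.

[1] e = 13, but 13 is required to differ  ✘
[2] b = 18, but 18 is required to differ  ✘
[3] b + h = 30; 30 mod 4 = 2  ✔
[4] max(12, 18, 14) = 18  ✔
[5] a^2 + e^2 = 13^2 + 13^2 = 169 + 169 = 338  ✔
[6] a = 13 is odd  ✔
[7] a + h = 13 + 12 = 25  ✔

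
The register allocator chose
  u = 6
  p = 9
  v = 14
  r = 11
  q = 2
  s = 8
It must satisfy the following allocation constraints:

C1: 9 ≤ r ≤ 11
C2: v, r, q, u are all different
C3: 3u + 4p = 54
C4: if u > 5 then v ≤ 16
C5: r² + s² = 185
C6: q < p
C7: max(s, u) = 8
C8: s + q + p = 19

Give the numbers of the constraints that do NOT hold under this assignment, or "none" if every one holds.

C1: r = 11 lies in [9, 11]  OK
C2: values 14, 11, 2, 6 are pairwise distinct  OK
C3: 3u + 4p = 3(6) + 4(9) = 54  OK
C4: u = 6 > 5, so we need v ≤ 16; v = 14 ≤ 16  OK
C5: r² + s² = 11² + 8² = 121 + 64 = 185  OK
C6: q = 2, p = 9; 2 < 9  OK
C7: max(8, 6) = 8  OK
C8: s + q + p = 8 + 2 + 9 = 19  OK

None — every constraint holds.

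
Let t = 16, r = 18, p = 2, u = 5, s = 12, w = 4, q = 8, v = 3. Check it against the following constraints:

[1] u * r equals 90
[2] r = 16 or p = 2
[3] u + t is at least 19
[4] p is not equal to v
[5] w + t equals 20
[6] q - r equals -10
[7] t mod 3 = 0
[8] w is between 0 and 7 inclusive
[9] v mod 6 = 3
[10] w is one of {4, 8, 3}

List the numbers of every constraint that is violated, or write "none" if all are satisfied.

[1] u * r = 5 * 18 = 90 — holds.
[2] r = 18 ≠ 16, but p = 2 = 2 (second disjunct) — holds.
[3] u + t = 5 + 16 = 21; 21 ≥ 19 — holds.
[4] p = 2, v = 3; distinct — holds.
[5] w + t = 4 + 16 = 20 — holds.
[6] q - r = 8 - 18 = -10 — holds.
[7] 16 mod 3 = 1, not 0 — fails.
[8] w = 4 lies in [0, 7] — holds.
[9] 3 mod 6 = 3 — holds.
[10] w = 4 is in {4, 8, 3} — holds.

Violated: 7.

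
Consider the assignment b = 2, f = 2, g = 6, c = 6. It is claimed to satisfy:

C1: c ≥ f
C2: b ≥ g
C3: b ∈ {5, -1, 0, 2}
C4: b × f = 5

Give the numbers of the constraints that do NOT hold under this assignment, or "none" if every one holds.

The assignment fails constraints 2, 4.

C1: c = 6, f = 2; 6 ≥ 2 — OK.
C2: b = 2, g = 6; 2 < 6 (want ≥) — violated.
C3: b = 2 is in {5, -1, 0, 2} — OK.
C4: b × f = 2 × 2 = 4, not 5 — violated.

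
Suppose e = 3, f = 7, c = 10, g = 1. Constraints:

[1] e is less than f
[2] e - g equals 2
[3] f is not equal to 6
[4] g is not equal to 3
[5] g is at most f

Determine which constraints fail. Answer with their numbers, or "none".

[1] e = 3, f = 7; 3 < 7 — holds.
[2] e - g = 3 - 1 = 2 — holds.
[3] f = 7, and 7 ≠ 6 — holds.
[4] g = 1, and 1 ≠ 3 — holds.
[5] g = 1, f = 7; 1 ≤ 7 — holds.

Yes — all constraints hold.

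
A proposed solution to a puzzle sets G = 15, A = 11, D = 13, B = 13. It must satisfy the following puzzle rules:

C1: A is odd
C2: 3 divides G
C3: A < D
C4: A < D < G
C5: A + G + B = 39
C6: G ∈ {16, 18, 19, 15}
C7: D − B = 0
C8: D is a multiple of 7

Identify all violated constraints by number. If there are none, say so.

C1: A = 11 is odd  ✔
C2: 15 / 3 = 5, so 3 divides 15  ✔
C3: A = 11, D = 13; 11 < 13  ✔
C4: values 11 < 13 < 15  ✔
C5: A + G + B = 11 + 15 + 13 = 39  ✔
C6: G = 15 is in {16, 18, 19, 15}  ✔
C7: D − B = 13 − 13 = 0  ✔
C8: 13 = 7×1 + 6, so 7 does not divide 13  ✘

The assignment fails constraint 8.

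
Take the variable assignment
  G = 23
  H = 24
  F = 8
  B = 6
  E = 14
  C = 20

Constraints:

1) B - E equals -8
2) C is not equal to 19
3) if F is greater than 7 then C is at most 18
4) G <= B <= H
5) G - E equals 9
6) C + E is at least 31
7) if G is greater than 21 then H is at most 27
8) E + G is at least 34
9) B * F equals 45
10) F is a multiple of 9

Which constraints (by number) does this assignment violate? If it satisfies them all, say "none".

Constraints 3, 4, 9, 10 do not hold.

1) B - E = 6 - 14 = -8 — satisfied.
2) C = 20, and 20 ≠ 19 — satisfied.
3) F = 8 > 7, so we need C ≤ 18; but C = 20 > 18 — violated.
4) values 23, 6, 24; G = 23 is not <= B = 6 — violated.
5) G - E = 23 - 14 = 9 — satisfied.
6) C + E = 20 + 14 = 34; 34 ≥ 31 — satisfied.
7) G = 23 > 21, so we need H ≤ 27; H = 24 ≤ 27 — satisfied.
8) E + G = 14 + 23 = 37; 37 ≥ 34 — satisfied.
9) B * F = 6 * 8 = 48, not 45 — violated.
10) 8 = 9*0 + 8, so 9 does not divide 8 — violated.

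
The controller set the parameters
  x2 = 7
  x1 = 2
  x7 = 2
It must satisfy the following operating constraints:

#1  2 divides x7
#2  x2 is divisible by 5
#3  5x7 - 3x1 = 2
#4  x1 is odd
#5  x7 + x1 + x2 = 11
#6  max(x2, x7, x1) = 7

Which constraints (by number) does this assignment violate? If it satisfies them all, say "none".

Violated: 2, 3, and 4.

#1 2 / 2 = 1, so 2 divides 2  ✓
#2 7 = 5*1 + 2, so 5 does not divide 7  ✗
#3 5x7 - 3x1 = 5(2) - 3(2) = 4, not 2  ✗
#4 x1 = 2 is even  ✗
#5 x7 + x1 + x2 = 2 + 2 + 7 = 11  ✓
#6 max(7, 2, 2) = 7  ✓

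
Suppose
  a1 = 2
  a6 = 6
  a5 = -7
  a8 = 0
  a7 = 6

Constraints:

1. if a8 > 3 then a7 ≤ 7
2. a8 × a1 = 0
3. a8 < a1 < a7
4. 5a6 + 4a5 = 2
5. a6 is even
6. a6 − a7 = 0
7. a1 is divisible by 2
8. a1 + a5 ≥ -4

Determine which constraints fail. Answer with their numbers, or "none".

1. a8 = 0, not > 3; antecedent false, conditional vacuously true — holds.
2. a8 × a1 = 0 × 2 = 0 — holds.
3. values 0 < 2 < 6 — holds.
4. 5a6 + 4a5 = 5(6) + 4(-7) = 2 — holds.
5. a6 = 6 is even — holds.
6. a6 − a7 = 6 − 6 = 0 — holds.
7. 2 / 2 = 1, so 2 divides 2 — holds.
8. a1 + a5 = 2 + (-7) = -5; -5 < -4, bound -4 not met — fails.

Constraint 8 does not hold.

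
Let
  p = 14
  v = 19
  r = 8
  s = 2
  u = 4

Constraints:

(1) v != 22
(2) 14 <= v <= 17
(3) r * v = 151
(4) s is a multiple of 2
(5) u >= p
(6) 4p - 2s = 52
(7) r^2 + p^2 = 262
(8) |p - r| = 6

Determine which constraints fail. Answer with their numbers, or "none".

No — constraints 2, 3, 5, and 7 are not satisfied.

(1) v = 19, and 19 ≠ 22  OK
(2) v = 19 is outside [14, 17]  FAIL
(3) r * v = 8 * 19 = 152, not 151  FAIL
(4) 2 / 2 = 1, so 2 divides 2  OK
(5) u = 4, p = 14; 4 < 14 (want ≥)  FAIL
(6) 4p - 2s = 4(14) - 2(2) = 52  OK
(7) r^2 + p^2 = 8^2 + 14^2 = 64 + 196 = 260, not 262  FAIL
(8) |14 - 8| = 6  OK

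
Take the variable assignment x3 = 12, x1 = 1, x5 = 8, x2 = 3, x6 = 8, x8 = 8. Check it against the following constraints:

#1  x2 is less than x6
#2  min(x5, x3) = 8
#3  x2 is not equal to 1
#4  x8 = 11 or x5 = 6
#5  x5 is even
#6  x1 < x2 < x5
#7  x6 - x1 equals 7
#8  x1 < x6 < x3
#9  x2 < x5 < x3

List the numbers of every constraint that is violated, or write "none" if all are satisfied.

#1 x2 = 3, x6 = 8; 3 < 8 — satisfied.
#2 min(8, 12) = 8 — satisfied.
#3 x2 = 3, and 3 ≠ 1 — satisfied.
#4 x8 = 8 ≠ 11 and x5 = 8 ≠ 6; both disjuncts false — violated.
#5 x5 = 8 is even — satisfied.
#6 values 1 < 3 < 8 — satisfied.
#7 x6 - x1 = 8 - 1 = 7 — satisfied.
#8 values 1 < 8 < 12 — satisfied.
#9 values 3 < 8 < 12 — satisfied.

The assignment fails constraint 4.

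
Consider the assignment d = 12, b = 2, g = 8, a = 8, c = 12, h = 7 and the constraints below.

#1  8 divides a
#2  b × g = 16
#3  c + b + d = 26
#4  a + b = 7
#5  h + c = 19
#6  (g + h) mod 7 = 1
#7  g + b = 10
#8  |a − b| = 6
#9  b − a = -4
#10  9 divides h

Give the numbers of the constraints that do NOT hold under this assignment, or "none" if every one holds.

No — constraints 4, 9, and 10 are not satisfied.

#1 8 / 8 = 1, so 8 divides 8 — holds.
#2 b × g = 2 × 8 = 16 — holds.
#3 c + b + d = 12 + 2 + 12 = 26 — holds.
#4 a + b = 8 + 2 = 10, not 7 — fails.
#5 h + c = 7 + 12 = 19 — holds.
#6 g + h = 15; 15 mod 7 = 1 — holds.
#7 g + b = 8 + 2 = 10 — holds.
#8 |8 − 2| = 6 — holds.
#9 b − a = 2 − 8 = -6, not -4 — fails.
#10 7 = 9×0 + 7, so 9 does not divide 7 — fails.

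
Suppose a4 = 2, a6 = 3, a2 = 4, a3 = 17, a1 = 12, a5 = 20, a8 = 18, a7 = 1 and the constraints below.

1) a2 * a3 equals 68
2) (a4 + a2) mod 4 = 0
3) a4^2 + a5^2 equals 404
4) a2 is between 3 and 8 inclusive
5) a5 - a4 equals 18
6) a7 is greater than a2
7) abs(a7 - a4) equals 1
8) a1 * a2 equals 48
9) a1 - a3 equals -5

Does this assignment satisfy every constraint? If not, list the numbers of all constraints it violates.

1) a2 * a3 = 4 * 17 = 68 — holds.
2) a4 + a2 = 6; 6 mod 4 = 2, not 0 — does not hold.
3) a4^2 + a5^2 = 2^2 + 20^2 = 4 + 400 = 404 — holds.
4) a2 = 4 lies in [3, 8] — holds.
5) a5 - a4 = 20 - 2 = 18 — holds.
6) a7 = 1, a2 = 4; 1 ≤ 4 (want >) — does not hold.
7) abs(1 - 2) = 1 — holds.
8) a1 * a2 = 12 * 4 = 48 — holds.
9) a1 - a3 = 12 - 17 = -5 — holds.

The assignment fails constraints 2 and 6.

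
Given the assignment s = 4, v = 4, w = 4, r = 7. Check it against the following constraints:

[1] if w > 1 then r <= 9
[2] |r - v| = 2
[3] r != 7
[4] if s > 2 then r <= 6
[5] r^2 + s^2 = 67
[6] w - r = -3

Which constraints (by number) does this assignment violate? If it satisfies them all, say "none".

[1] w = 4 > 1, so we need r ≤ 9; r = 7 ≤ 9 — holds.
[2] |7 - 4| = 3, not 2 — does not hold.
[3] r = 7, but 7 is required to differ — does not hold.
[4] s = 4 > 2, so we need r ≤ 6; but r = 7 > 6 — does not hold.
[5] r^2 + s^2 = 7^2 + 4^2 = 49 + 16 = 65, not 67 — does not hold.
[6] w - r = 4 - 7 = -3 — holds.

The assignment fails constraints 2, 3, 4, and 5.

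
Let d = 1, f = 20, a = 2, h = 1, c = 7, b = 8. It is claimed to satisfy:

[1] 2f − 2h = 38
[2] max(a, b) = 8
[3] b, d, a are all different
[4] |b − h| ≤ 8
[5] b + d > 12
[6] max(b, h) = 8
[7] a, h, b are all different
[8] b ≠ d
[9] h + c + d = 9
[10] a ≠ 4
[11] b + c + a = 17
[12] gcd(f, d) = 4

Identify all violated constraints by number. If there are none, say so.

[1] 2f − 2h = 2(20) − 2(1) = 38 — satisfied.
[2] max(2, 8) = 8 — satisfied.
[3] values 8, 1, 2 are pairwise distinct — satisfied.
[4] |8 − 1| = 7; 7 ≤ 8 — satisfied.
[5] b + d = 8 + 1 = 9; 9 ≤ 12, bound 12 not met — violated.
[6] max(8, 1) = 8 — satisfied.
[7] values 2, 1, 8 are pairwise distinct — satisfied.
[8] b = 8, d = 1; distinct — satisfied.
[9] h + c + d = 1 + 7 + 1 = 9 — satisfied.
[10] a = 2, and 2 ≠ 4 — satisfied.
[11] b + c + a = 8 + 7 + 2 = 17 — satisfied.
[12] gcd(20, 1) = 1, not 4 — violated.

The assignment fails constraints 5 and 12.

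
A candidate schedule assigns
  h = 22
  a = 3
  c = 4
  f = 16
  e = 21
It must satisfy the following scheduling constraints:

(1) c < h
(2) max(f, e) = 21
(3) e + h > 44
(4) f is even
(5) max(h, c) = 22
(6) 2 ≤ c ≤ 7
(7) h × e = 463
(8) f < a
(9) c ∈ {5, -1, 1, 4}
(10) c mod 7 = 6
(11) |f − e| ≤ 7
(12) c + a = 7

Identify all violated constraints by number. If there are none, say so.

(1) c = 4, h = 22; 4 < 22  holds
(2) max(16, 21) = 21  holds
(3) e + h = 21 + 22 = 43; 43 ≤ 44, bound 44 not met  fails
(4) f = 16 is even  holds
(5) max(22, 4) = 22  holds
(6) c = 4 lies in [2, 7]  holds
(7) h × e = 22 × 21 = 462, not 463  fails
(8) f = 16, a = 3; 16 ≥ 3 (want <)  fails
(9) c = 4 is in {5, -1, 1, 4}  holds
(10) 4 mod 7 = 4, not 6  fails
(11) |16 − 21| = 5; 5 ≤ 7  holds
(12) c + a = 4 + 3 = 7  holds

Constraints 3, 7, 8, 10 are violated.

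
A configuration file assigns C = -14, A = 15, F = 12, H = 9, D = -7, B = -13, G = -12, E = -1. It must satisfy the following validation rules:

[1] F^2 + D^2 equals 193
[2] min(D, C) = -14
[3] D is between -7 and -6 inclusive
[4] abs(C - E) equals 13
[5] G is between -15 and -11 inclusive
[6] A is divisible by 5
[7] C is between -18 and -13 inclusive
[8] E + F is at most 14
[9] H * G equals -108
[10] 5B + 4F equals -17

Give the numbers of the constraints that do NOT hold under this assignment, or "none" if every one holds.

[1] F^2 + D^2 = 12^2 + (-7)^2 = 144 + 49 = 193  ✓
[2] min(-7, -14) = -14  ✓
[3] D = -7 lies in [-7, -6]  ✓
[4] abs(-14 - (-1)) = 13  ✓
[5] G = -12 lies in [-15, -11]  ✓
[6] 15 / 5 = 3, so 5 divides 15  ✓
[7] C = -14 lies in [-18, -13]  ✓
[8] E + F = -1 + 12 = 11; 11 ≤ 14  ✓
[9] H * G = 9 * (-12) = -108  ✓
[10] 5B + 4F = 5(-13) + 4(12) = -17  ✓

Yes — all constraints hold.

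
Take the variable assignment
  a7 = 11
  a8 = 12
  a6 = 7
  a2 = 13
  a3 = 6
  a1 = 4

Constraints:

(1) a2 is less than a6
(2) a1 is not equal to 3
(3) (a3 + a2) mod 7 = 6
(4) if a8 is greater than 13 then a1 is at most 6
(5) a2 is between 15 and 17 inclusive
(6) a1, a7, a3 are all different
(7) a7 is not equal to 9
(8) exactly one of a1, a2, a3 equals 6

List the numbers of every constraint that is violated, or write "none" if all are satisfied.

Violated: 1, 3, and 5.

(1) a2 = 13, a6 = 7; 13 ≥ 7 (want <) — does not hold.
(2) a1 = 4, and 4 ≠ 3 — holds.
(3) a3 + a2 = 19; 19 mod 7 = 5, not 6 — does not hold.
(4) a8 = 12, not > 13; antecedent false, conditional vacuously true — holds.
(5) a2 = 13 is outside [15, 17] — does not hold.
(6) values 4, 11, 6 are pairwise distinct — holds.
(7) a7 = 11, and 11 ≠ 9 — holds.
(8) a1=4, a2=13, a3=6; 1 of them equals 6 — holds.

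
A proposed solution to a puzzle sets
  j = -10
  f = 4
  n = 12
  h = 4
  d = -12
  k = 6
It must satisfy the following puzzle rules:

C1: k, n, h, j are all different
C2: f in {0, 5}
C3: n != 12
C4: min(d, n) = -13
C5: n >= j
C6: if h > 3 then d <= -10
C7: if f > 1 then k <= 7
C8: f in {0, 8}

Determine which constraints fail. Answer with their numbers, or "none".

C1: values 6, 12, 4, -10 are pairwise distinct  true
C2: f = 4 is not in {0, 5}  false
C3: n = 12, but 12 is required to differ  false
C4: min(-12, 12) = -12, not -13  false
C5: n = 12, j = -10; 12 ≥ -10  true
C6: h = 4 > 3, so we need d ≤ -10; d = -12 ≤ -10  true
C7: f = 4 > 1, so we need k ≤ 7; k = 6 ≤ 7  true
C8: f = 4 is not in {0, 8}  false

No — constraints 2, 3, 4, and 8 are not satisfied.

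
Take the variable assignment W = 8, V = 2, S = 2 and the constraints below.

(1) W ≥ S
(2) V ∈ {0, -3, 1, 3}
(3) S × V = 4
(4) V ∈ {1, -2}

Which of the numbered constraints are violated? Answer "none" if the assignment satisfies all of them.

(1) W = 8, S = 2; 8 ≥ 2  yes
(2) V = 2 is not in {0, -3, 1, 3}  no
(3) S × V = 2 × 2 = 4  yes
(4) V = 2 is not in {1, -2}  no

Violated: 2, 4.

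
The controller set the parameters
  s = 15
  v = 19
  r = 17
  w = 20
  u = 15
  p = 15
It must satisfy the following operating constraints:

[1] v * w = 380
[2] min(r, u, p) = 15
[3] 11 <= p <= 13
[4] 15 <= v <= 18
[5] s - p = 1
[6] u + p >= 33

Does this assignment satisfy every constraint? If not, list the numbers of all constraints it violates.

Violated: 3, 4, 5, and 6.

[1] v * w = 19 * 20 = 380  ✔
[2] min(17, 15, 15) = 15  ✔
[3] p = 15 is outside [11, 13]  ✘
[4] v = 19 is outside [15, 18]  ✘
[5] s - p = 15 - 15 = 0, not 1  ✘
[6] u + p = 15 + 15 = 30; 30 < 33, bound 33 not met  ✘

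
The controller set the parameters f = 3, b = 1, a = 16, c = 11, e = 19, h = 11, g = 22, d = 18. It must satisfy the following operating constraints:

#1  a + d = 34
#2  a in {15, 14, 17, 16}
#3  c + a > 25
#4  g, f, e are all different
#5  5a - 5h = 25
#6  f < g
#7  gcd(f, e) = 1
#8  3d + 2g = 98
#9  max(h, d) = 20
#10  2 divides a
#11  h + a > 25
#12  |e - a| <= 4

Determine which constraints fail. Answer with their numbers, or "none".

#1 a + d = 16 + 18 = 34 — OK.
#2 a = 16 is in {15, 14, 17, 16} — OK.
#3 c + a = 11 + 16 = 27; 27 > 25 — OK.
#4 values 22, 3, 19 are pairwise distinct — OK.
#5 5a - 5h = 5(16) - 5(11) = 25 — OK.
#6 f = 3, g = 22; 3 < 22 — OK.
#7 gcd(3, 19) = 1 — OK.
#8 3d + 2g = 3(18) + 2(22) = 98 — OK.
#9 max(11, 18) = 18, not 20 — violated.
#10 16 / 2 = 8, so 2 divides 16 — OK.
#11 h + a = 11 + 16 = 27; 27 > 25 — OK.
#12 |19 - 16| = 3; 3 ≤ 4 — OK.

Violated: 9.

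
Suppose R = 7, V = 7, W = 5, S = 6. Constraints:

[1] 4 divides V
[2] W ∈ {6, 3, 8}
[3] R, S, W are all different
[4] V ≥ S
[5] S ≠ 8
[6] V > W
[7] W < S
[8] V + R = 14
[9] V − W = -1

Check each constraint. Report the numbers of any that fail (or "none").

The assignment fails constraints 1, 2, and 9.

[1] 7 = 4×1 + 3, so 4 does not divide 7  fails
[2] W = 5 is not in {6, 3, 8}  fails
[3] values 7, 6, 5 are pairwise distinct  holds
[4] V = 7, S = 6; 7 ≥ 6  holds
[5] S = 6, and 6 ≠ 8  holds
[6] V = 7, W = 5; 7 > 5  holds
[7] W = 5, S = 6; 5 < 6  holds
[8] V + R = 7 + 7 = 14  holds
[9] V − W = 7 − 5 = 2, not -1  fails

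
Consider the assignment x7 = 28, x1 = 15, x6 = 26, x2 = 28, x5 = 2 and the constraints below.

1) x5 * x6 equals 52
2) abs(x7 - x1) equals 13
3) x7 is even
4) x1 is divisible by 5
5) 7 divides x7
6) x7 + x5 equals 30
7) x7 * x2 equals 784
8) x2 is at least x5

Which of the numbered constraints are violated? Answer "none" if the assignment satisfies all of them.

Yes — all constraints hold.

1) x5 * x6 = 2 * 26 = 52 — holds.
2) abs(28 - 15) = 13 — holds.
3) x7 = 28 is even — holds.
4) 15 / 5 = 3, so 5 divides 15 — holds.
5) 28 / 7 = 4, so 7 divides 28 — holds.
6) x7 + x5 = 28 + 2 = 30 — holds.
7) x7 * x2 = 28 * 28 = 784 — holds.
8) x2 = 28, x5 = 2; 28 ≥ 2 — holds.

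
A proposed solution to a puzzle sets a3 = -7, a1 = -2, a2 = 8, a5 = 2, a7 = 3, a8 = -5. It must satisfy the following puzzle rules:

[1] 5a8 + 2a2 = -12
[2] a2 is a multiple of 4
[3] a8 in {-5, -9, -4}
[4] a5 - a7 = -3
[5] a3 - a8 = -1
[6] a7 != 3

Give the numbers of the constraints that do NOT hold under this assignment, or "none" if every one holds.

Constraints 1, 4, 5, and 6 do not hold.

[1] 5a8 + 2a2 = 5(-5) + 2(8) = -9, not -12 — violated.
[2] 8 / 4 = 2, so 4 divides 8 — satisfied.
[3] a8 = -5 is in {-5, -9, -4} — satisfied.
[4] a5 - a7 = 2 - 3 = -1, not -3 — violated.
[5] a3 - a8 = -7 - (-5) = -2, not -1 — violated.
[6] a7 = 3, but 3 is required to differ — violated.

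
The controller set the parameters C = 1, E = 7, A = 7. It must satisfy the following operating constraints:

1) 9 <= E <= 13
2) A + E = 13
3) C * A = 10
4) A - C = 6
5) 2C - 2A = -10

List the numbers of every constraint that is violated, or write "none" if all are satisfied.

1) E = 7 is outside [9, 13] — violated.
2) A + E = 7 + 7 = 14, not 13 — violated.
3) C * A = 1 * 7 = 7, not 10 — violated.
4) A - C = 7 - 1 = 6 — OK.
5) 2C - 2A = 2(1) - 2(7) = -12, not -10 — violated.

Constraints 1, 2, 3, and 5 do not hold.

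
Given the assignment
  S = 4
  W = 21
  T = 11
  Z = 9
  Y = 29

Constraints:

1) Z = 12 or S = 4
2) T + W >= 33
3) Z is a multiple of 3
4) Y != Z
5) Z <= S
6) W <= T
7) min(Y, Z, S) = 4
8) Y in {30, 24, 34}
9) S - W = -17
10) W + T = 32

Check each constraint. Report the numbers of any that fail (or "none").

1) Z = 9 ≠ 12, but S = 4 = 4 (second disjunct) — holds.
2) T + W = 11 + 21 = 32; 32 < 33, bound 33 not met — does not hold.
3) 9 / 3 = 3, so 3 divides 9 — holds.
4) Y = 29, Z = 9; distinct — holds.
5) Z = 9, S = 4; 9 > 4 (want ≤) — does not hold.
6) W = 21, T = 11; 21 > 11 (want ≤) — does not hold.
7) min(29, 9, 4) = 4 — holds.
8) Y = 29 is not in {30, 24, 34} — does not hold.
9) S - W = 4 - 21 = -17 — holds.
10) W + T = 21 + 11 = 32 — holds.

No — constraints 2, 5, 6, and 8 are not satisfied.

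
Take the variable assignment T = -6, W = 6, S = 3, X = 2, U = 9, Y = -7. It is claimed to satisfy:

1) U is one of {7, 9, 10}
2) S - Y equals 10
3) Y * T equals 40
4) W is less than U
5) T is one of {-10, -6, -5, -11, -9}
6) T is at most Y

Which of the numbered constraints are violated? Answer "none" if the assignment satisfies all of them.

1) U = 9 is in {7, 9, 10}  ✔
2) S - Y = 3 - (-7) = 10  ✔
3) Y * T = -7 * (-6) = 42, not 40  ✘
4) W = 6, U = 9; 6 < 9  ✔
5) T = -6 is in {-10, -6, -5, -11, -9}  ✔
6) T = -6, Y = -7; -6 > -7 (want ≤)  ✘

Constraints 3, 6 do not hold.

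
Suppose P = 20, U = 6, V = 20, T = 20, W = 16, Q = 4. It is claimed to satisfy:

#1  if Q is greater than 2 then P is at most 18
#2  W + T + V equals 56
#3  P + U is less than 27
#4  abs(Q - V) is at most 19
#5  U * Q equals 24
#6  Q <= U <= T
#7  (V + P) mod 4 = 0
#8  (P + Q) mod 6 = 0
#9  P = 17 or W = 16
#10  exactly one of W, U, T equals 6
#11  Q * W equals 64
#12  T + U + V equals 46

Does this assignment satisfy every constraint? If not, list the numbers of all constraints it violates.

Violated: 1.

#1 Q = 4 > 2, so we need P ≤ 18; but P = 20 > 18  false
#2 W + T + V = 16 + 20 + 20 = 56  true
#3 P + U = 20 + 6 = 26; 26 < 27  true
#4 abs(4 - 20) = 16; 16 ≤ 19  true
#5 U * Q = 6 * 4 = 24  true
#6 values 4 <= 6 <= 20  true
#7 V + P = 40; 40 mod 4 = 0  true
#8 P + Q = 24; 24 mod 6 = 0  true
#9 P = 20 ≠ 17, but W = 16 = 16 (second disjunct)  true
#10 W=16, U=6, T=20; 1 of them equals 6  true
#11 Q * W = 4 * 16 = 64  true
#12 T + U + V = 20 + 6 + 20 = 46  true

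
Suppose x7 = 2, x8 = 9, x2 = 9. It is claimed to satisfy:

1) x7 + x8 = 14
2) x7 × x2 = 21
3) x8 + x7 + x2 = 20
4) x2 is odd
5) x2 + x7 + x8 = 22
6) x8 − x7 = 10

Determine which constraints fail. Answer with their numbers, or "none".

1) x7 + x8 = 2 + 9 = 11, not 14 — violated.
2) x7 × x2 = 2 × 9 = 18, not 21 — violated.
3) x8 + x7 + x2 = 9 + 2 + 9 = 20 — OK.
4) x2 = 9 is odd — OK.
5) x2 + x7 + x8 = 9 + 2 + 9 = 20, not 22 — violated.
6) x8 − x7 = 9 − 2 = 7, not 10 — violated.

Constraints 1, 2, 5, and 6 are violated.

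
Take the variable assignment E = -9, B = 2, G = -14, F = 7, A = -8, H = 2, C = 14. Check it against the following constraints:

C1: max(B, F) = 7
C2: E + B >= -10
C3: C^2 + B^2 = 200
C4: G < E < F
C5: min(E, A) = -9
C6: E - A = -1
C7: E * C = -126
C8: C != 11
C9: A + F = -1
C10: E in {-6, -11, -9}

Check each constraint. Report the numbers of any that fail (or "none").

C1: max(2, 7) = 7 — holds.
C2: E + B = -9 + 2 = -7; -7 ≥ -10 — holds.
C3: C^2 + B^2 = 14^2 + 2^2 = 196 + 4 = 200 — holds.
C4: values -14 < -9 < 7 — holds.
C5: min(-9, -8) = -9 — holds.
C6: E - A = -9 - (-8) = -1 — holds.
C7: E * C = -9 * 14 = -126 — holds.
C8: C = 14, and 14 ≠ 11 — holds.
C9: A + F = -8 + 7 = -1 — holds.
C10: E = -9 is in {-6, -11, -9} — holds.

The assignment satisfies every constraint.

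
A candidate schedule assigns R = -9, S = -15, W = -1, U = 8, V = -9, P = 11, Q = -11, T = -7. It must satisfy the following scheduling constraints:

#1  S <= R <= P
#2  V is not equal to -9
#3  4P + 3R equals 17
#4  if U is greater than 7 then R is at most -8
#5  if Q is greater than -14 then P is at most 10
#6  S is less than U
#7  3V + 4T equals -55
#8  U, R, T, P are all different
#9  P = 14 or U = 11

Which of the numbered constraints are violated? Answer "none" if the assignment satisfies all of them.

#1 values -15 <= -9 <= 11  yes
#2 V = -9, but -9 is required to differ  no
#3 4P + 3R = 4(11) + 3(-9) = 17  yes
#4 U = 8 > 7, so we need R ≤ -8; R = -9 ≤ -8  yes
#5 Q = -11 > -14, so we need P ≤ 10; but P = 11 > 10  no
#6 S = -15, U = 8; -15 < 8  yes
#7 3V + 4T = 3(-9) + 4(-7) = -55  yes
#8 values 8, -9, -7, 11 are pairwise distinct  yes
#9 P = 11 ≠ 14 and U = 8 ≠ 11; both disjuncts false  no

Violated: 2, 5, and 9.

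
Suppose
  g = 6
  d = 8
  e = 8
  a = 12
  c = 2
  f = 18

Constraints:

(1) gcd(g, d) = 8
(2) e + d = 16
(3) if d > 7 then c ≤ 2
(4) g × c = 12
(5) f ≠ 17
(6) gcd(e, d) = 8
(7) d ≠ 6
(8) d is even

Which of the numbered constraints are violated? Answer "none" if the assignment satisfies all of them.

(1) gcd(6, 8) = 2, not 8  FAIL
(2) e + d = 8 + 8 = 16  OK
(3) d = 8 > 7, so we need c ≤ 2; c = 2 ≤ 2  OK
(4) g × c = 6 × 2 = 12  OK
(5) f = 18, and 18 ≠ 17  OK
(6) gcd(8, 8) = 8  OK
(7) d = 8, and 8 ≠ 6  OK
(8) d = 8 is even  OK

No — constraint 1 is not satisfied.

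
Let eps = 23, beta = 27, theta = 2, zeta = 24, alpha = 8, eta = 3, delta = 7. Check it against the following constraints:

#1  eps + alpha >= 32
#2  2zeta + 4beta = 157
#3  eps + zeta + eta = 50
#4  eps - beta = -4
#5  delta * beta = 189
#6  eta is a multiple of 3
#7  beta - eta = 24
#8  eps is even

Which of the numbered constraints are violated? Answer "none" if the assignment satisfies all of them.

No — constraints 1, 2, 8 are not satisfied.

#1 eps + alpha = 23 + 8 = 31; 31 < 32, bound 32 not met — violated.
#2 2zeta + 4beta = 2(24) + 4(27) = 156, not 157 — violated.
#3 eps + zeta + eta = 23 + 24 + 3 = 50 — satisfied.
#4 eps - beta = 23 - 27 = -4 — satisfied.
#5 delta * beta = 7 * 27 = 189 — satisfied.
#6 3 / 3 = 1, so 3 divides 3 — satisfied.
#7 beta - eta = 27 - 3 = 24 — satisfied.
#8 eps = 23 is odd — violated.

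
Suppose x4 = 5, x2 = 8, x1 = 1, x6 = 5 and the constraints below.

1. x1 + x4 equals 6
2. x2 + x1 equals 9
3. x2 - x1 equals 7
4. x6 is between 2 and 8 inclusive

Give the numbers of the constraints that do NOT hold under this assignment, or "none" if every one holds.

1. x1 + x4 = 1 + 5 = 6 — satisfied.
2. x2 + x1 = 8 + 1 = 9 — satisfied.
3. x2 - x1 = 8 - 1 = 7 — satisfied.
4. x6 = 5 lies in [2, 8] — satisfied.

The assignment satisfies every constraint.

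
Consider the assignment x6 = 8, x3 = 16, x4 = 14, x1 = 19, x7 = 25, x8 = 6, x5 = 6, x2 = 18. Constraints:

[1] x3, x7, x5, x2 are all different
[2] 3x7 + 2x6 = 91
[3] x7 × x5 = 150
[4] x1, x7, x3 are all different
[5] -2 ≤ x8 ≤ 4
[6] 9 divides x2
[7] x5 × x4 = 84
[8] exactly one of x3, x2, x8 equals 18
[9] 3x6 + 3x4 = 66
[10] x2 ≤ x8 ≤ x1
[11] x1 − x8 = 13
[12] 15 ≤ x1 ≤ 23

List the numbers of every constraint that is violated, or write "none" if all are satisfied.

The assignment fails constraints 5 and 10.

[1] values 16, 25, 6, 18 are pairwise distinct  OK
[2] 3x7 + 2x6 = 3(25) + 2(8) = 91  OK
[3] x7 × x5 = 25 × 6 = 150  OK
[4] values 19, 25, 16 are pairwise distinct  OK
[5] x8 = 6 is outside [-2, 4]  FAIL
[6] 18 / 9 = 2, so 9 divides 18  OK
[7] x5 × x4 = 6 × 14 = 84  OK
[8] x3=16, x2=18, x8=6; 1 of them equals 18  OK
[9] 3x6 + 3x4 = 3(8) + 3(14) = 66  OK
[10] values 18, 6, 19; x2 = 18 is not ≤ x8 = 6  FAIL
[11] x1 − x8 = 19 − 6 = 13  OK
[12] x1 = 19 lies in [15, 23]  OK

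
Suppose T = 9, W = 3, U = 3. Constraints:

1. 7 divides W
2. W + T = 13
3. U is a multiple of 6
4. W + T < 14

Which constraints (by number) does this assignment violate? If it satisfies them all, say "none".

1. 3 = 7*0 + 3, so 7 does not divide 3  no
2. W + T = 3 + 9 = 12, not 13  no
3. 3 = 6*0 + 3, so 6 does not divide 3  no
4. W + T = 3 + 9 = 12; 12 < 14  yes

Violated: 1, 2, and 3.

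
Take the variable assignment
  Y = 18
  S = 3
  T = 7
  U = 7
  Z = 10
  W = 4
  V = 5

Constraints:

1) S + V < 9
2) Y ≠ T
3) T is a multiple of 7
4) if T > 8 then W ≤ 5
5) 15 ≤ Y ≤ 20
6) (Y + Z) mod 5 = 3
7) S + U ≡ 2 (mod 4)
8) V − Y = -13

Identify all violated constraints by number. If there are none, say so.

1) S + V = 3 + 5 = 8; 8 < 9  holds
2) Y = 18, T = 7; distinct  holds
3) 7 / 7 = 1, so 7 divides 7  holds
4) T = 7, not > 8; antecedent false, conditional vacuously true  holds
5) Y = 18 lies in [15, 20]  holds
6) Y + Z = 28; 28 mod 5 = 3  holds
7) S + U = 10; 10 mod 4 = 2  holds
8) V − Y = 5 − 18 = -13  holds

No violations.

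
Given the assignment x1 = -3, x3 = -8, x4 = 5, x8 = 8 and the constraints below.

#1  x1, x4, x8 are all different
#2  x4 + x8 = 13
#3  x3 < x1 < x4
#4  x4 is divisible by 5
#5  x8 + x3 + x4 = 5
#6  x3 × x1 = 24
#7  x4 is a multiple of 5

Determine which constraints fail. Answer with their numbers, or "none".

#1 values -3, 5, 8 are pairwise distinct — holds.
#2 x4 + x8 = 5 + 8 = 13 — holds.
#3 values -8 < -3 < 5 — holds.
#4 5 / 5 = 1, so 5 divides 5 — holds.
#5 x8 + x3 + x4 = 8 + (-8) + 5 = 5 — holds.
#6 x3 × x1 = -8 × (-3) = 24 — holds.
#7 5 / 5 = 1, so 5 divides 5 — holds.

Yes — all constraints hold.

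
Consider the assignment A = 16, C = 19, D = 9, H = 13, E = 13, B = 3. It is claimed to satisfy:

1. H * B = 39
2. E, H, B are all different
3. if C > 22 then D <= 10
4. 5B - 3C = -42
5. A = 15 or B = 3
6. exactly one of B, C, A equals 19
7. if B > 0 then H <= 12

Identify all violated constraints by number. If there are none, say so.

1. H * B = 13 * 3 = 39 — holds.
2. E = H = 13, not all different — does not hold.
3. C = 19, not > 22; antecedent false, conditional vacuously true — holds.
4. 5B - 3C = 5(3) - 3(19) = -42 — holds.
5. A = 16 ≠ 15, but B = 3 = 3 (second disjunct) — holds.
6. B=3, C=19, A=16; 1 of them equals 19 — holds.
7. B = 3 > 0, so we need H ≤ 12; but H = 13 > 12 — does not hold.

Violated: 2 and 7.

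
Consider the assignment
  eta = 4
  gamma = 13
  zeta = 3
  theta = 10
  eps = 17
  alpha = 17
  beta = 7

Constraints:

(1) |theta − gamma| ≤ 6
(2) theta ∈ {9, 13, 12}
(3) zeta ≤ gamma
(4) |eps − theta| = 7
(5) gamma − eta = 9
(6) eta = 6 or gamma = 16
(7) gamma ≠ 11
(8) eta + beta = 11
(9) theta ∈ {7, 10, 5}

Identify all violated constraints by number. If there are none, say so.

(1) |10 − 13| = 3; 3 ≤ 6 — satisfied.
(2) theta = 10 is not in {9, 13, 12} — violated.
(3) zeta = 3, gamma = 13; 3 ≤ 13 — satisfied.
(4) |17 − 10| = 7 — satisfied.
(5) gamma − eta = 13 − 4 = 9 — satisfied.
(6) eta = 4 ≠ 6 and gamma = 13 ≠ 16; both disjuncts false — violated.
(7) gamma = 13, and 13 ≠ 11 — satisfied.
(8) eta + beta = 4 + 7 = 11 — satisfied.
(9) theta = 10 is in {7, 10, 5} — satisfied.

The assignment fails constraints 2 and 6.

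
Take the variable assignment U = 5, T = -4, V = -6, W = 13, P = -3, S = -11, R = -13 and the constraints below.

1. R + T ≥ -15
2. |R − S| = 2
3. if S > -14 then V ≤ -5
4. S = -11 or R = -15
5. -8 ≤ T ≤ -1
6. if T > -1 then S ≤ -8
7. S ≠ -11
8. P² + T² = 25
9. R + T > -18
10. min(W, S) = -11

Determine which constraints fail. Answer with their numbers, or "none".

1. R + T = -13 + (-4) = -17; -17 < -15, bound -15 not met — fails.
2. |-13 − (-11)| = 2 — holds.
3. S = -11 > -14, so we need V ≤ -5; V = -6 ≤ -5 — holds.
4. S = -11 = -11 (first disjunct) — holds.
5. T = -4 lies in [-8, -1] — holds.
6. T = -4, not > -1; antecedent false, conditional vacuously true — holds.
7. S = -11, but -11 is required to differ — fails.
8. P² + T² = (-3)² + (-4)² = 9 + 16 = 25 — holds.
9. R + T = -13 + (-4) = -17; -17 > -18 — holds.
10. min(13, -11) = -11 — holds.

The assignment fails constraints 1 and 7.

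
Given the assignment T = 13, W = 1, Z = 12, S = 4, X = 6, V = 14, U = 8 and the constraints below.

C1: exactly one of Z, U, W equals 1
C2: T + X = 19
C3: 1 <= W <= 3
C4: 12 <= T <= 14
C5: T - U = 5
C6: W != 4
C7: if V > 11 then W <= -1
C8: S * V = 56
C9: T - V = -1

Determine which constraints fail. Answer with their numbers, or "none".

Violated: 7.

C1: Z=12, U=8, W=1; 1 of them equals 1 — holds.
C2: T + X = 13 + 6 = 19 — holds.
C3: W = 1 lies in [1, 3] — holds.
C4: T = 13 lies in [12, 14] — holds.
C5: T - U = 13 - 8 = 5 — holds.
C6: W = 1, and 1 ≠ 4 — holds.
C7: V = 14 > 11, so we need W ≤ -1; but W = 1 > -1 — does not hold.
C8: S * V = 4 * 14 = 56 — holds.
C9: T - V = 13 - 14 = -1 — holds.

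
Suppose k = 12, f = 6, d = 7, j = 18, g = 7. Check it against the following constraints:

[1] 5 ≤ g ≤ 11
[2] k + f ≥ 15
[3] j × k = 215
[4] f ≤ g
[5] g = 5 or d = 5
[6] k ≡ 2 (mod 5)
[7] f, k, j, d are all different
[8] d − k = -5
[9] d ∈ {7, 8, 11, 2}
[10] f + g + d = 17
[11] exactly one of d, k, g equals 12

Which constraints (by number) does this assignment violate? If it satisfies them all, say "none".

Constraints 3, 5, and 10 do not hold.

[1] g = 7 lies in [5, 11]  OK
[2] k + f = 12 + 6 = 18; 18 ≥ 15  OK
[3] j × k = 18 × 12 = 216, not 215  FAIL
[4] f = 6, g = 7; 6 ≤ 7  OK
[5] g = 7 ≠ 5 and d = 7 ≠ 5; both disjuncts false  FAIL
[6] 12 mod 5 = 2  OK
[7] values 6, 12, 18, 7 are pairwise distinct  OK
[8] d − k = 7 − 12 = -5  OK
[9] d = 7 is in {7, 8, 11, 2}  OK
[10] f + g + d = 6 + 7 + 7 = 20, not 17  FAIL
[11] d=7, k=12, g=7; 1 of them equals 12  OK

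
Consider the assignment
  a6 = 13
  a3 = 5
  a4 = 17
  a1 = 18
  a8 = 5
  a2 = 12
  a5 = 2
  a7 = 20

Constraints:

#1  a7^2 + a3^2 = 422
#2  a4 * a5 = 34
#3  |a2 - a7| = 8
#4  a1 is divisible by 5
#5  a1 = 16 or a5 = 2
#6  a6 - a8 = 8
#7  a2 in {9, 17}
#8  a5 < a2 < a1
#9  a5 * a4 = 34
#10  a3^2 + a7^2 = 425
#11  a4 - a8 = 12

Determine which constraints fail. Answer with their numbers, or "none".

#1 a7^2 + a3^2 = 20^2 + 5^2 = 400 + 25 = 425, not 422 — violated.
#2 a4 * a5 = 17 * 2 = 34 — satisfied.
#3 |12 - 20| = 8 — satisfied.
#4 18 = 5*3 + 3, so 5 does not divide 18 — violated.
#5 a1 = 18 ≠ 16, but a5 = 2 = 2 (second disjunct) — satisfied.
#6 a6 - a8 = 13 - 5 = 8 — satisfied.
#7 a2 = 12 is not in {9, 17} — violated.
#8 values 2 < 12 < 18 — satisfied.
#9 a5 * a4 = 2 * 17 = 34 — satisfied.
#10 a3^2 + a7^2 = 5^2 + 20^2 = 25 + 400 = 425 — satisfied.
#11 a4 - a8 = 17 - 5 = 12 — satisfied.

No — constraints 1, 4, 7 are not satisfied.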